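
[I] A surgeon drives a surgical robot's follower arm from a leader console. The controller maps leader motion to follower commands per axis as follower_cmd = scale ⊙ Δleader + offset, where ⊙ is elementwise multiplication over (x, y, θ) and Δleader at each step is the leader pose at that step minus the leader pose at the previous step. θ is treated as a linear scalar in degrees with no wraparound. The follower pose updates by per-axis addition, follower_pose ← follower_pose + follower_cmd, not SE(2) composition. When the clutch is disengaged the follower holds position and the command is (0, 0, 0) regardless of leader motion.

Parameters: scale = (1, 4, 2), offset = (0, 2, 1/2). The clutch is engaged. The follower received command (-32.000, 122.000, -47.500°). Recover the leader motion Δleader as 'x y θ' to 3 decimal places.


-32.000 30.000 -24.000

axis x: (-32.000 − 0) / (1) = -32.000
axis y: (122.000 − 2) / (4) = 30.000
axis θ: (-47.500 − 1/2) / (2) = -24.000


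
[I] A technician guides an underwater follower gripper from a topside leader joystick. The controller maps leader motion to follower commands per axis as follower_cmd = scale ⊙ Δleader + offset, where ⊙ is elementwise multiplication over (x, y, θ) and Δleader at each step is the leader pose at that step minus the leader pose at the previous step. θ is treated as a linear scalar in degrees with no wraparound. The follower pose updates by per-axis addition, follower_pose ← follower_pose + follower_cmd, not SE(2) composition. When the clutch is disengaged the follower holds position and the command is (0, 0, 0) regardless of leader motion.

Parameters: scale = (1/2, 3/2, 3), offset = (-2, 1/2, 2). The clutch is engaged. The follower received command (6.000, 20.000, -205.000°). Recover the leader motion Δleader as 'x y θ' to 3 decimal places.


16.000 13.000 -69.000

axis x: (6.000 − -2) / (1/2) = 16.000
axis y: (20.000 − 1/2) / (3/2) = 13.000
axis θ: (-205.000 − 2) / (3) = -69.000


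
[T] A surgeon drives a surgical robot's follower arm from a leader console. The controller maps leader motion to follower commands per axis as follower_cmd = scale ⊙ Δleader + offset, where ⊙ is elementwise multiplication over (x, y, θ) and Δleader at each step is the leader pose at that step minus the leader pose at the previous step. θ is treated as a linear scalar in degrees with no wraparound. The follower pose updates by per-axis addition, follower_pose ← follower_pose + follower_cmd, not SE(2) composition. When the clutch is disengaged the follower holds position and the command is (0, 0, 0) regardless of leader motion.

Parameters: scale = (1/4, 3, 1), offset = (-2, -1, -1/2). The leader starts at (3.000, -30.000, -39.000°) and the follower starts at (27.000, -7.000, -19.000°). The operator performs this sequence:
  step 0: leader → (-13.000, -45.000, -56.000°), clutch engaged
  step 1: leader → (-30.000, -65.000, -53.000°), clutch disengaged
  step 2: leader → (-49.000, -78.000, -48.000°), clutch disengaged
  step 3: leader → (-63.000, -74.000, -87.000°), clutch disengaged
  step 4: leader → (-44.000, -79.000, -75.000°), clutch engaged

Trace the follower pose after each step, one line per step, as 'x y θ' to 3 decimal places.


21.000 -53.000 -36.500
21.000 -53.000 -36.500
21.000 -53.000 -36.500
21.000 -53.000 -36.500
23.750 -69.000 -25.000

step 0: Δleader=(-16.000, -15.000, -17.000°), engaged; cmd=(-6.000, -46.000, -17.500°) → follower=(21.000, -53.000, -36.500°)
step 1: Δleader=(-17.000, -20.000, 3.000°), disengaged; cmd=(0,0,0) → follower holds at (21.000, -53.000, -36.500°)
step 2: Δleader=(-19.000, -13.000, 5.000°), disengaged; cmd=(0,0,0) → follower holds at (21.000, -53.000, -36.500°)
step 3: Δleader=(-14.000, 4.000, -39.000°), disengaged; cmd=(0,0,0) → follower holds at (21.000, -53.000, -36.500°)
step 4: Δleader=(19.000, -5.000, 12.000°), engaged; cmd=(2.750, -16.000, 11.500°) → follower=(23.750, -69.000, -25.000°)


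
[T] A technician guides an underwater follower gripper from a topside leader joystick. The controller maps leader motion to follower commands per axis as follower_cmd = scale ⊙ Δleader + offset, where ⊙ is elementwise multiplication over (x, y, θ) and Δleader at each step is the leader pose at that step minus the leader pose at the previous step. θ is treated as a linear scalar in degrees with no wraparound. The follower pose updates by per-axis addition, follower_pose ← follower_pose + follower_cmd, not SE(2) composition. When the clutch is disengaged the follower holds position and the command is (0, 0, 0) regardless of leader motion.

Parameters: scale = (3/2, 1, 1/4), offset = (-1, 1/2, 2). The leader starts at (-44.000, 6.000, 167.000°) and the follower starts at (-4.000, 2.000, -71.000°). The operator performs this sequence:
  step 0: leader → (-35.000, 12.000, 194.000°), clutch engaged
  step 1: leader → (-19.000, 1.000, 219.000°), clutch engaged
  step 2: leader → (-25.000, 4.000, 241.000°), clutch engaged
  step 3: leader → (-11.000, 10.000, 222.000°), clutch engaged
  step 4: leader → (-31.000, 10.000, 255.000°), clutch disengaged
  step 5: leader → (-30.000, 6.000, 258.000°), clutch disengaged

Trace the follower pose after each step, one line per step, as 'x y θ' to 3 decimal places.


step 0: Δleader=(9.000, 6.000, 27.000°), engaged; cmd=(12.500, 6.500, 8.750°) → follower=(8.500, 8.500, -62.250°)
step 1: Δleader=(16.000, -11.000, 25.000°), engaged; cmd=(23.000, -10.500, 8.250°) → follower=(31.500, -2.000, -54.000°)
step 2: Δleader=(-6.000, 3.000, 22.000°), engaged; cmd=(-10.000, 3.500, 7.500°) → follower=(21.500, 1.500, -46.500°)
step 3: Δleader=(14.000, 6.000, -19.000°), engaged; cmd=(20.000, 6.500, -2.750°) → follower=(41.500, 8.000, -49.250°)
step 4: Δleader=(-20.000, 0.000, 33.000°), disengaged; cmd=(0,0,0) → follower holds at (41.500, 8.000, -49.250°)
step 5: Δleader=(1.000, -4.000, 3.000°), disengaged; cmd=(0,0,0) → follower holds at (41.500, 8.000, -49.250°)

8.500 8.500 -62.250
31.500 -2.000 -54.000
21.500 1.500 -46.500
41.500 8.000 -49.250
41.500 8.000 -49.250
41.500 8.000 -49.250


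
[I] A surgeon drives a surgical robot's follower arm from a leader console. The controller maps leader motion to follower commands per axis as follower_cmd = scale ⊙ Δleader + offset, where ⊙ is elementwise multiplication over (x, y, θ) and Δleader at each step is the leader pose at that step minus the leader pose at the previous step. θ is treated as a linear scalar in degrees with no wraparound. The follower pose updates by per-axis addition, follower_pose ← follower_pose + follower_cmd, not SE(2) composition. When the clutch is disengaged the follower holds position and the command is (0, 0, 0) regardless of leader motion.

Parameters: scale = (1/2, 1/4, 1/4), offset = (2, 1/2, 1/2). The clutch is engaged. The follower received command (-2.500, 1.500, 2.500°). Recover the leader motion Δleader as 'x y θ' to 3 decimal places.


axis x: (-2.500 − 2) / (1/2) = -9.000
axis y: (1.500 − 1/2) / (1/4) = 4.000
axis θ: (2.500 − 1/2) / (1/4) = 8.000

-9.000 4.000 8.000


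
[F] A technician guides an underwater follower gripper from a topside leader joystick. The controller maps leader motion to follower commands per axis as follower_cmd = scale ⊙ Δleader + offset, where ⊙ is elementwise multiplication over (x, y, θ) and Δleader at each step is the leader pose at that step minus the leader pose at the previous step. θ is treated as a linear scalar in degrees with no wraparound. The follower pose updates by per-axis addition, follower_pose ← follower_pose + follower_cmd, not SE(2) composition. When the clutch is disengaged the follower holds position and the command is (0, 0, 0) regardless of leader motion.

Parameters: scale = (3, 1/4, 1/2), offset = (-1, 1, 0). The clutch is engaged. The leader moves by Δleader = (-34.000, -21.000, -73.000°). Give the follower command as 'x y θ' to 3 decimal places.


-103.000 -4.250 -36.500

axis x: 3·-34.000 + -1 = -103.000
axis y: 1/4·-21.000 + 1 = -4.250
axis θ: 1/2·-73.000 + 0 = -36.500


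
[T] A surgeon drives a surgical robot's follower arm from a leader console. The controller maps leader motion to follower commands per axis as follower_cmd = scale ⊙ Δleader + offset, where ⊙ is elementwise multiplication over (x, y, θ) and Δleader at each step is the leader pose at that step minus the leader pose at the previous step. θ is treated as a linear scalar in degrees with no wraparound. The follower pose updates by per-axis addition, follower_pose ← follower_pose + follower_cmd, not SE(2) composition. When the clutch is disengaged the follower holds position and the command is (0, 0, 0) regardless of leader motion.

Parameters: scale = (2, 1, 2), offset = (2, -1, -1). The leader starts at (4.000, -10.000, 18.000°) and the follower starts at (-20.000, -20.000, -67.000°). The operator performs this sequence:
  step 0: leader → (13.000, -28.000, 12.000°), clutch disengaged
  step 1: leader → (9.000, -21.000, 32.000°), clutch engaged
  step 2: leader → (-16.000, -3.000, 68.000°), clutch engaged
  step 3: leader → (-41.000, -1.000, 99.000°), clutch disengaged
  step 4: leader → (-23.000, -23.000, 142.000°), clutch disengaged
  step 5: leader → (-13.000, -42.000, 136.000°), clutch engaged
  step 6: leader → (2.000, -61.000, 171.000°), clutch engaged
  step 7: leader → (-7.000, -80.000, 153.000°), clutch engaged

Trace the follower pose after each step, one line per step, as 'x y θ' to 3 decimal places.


step 0: Δleader=(9.000, -18.000, -6.000°), disengaged; cmd=(0,0,0) → follower holds at (-20.000, -20.000, -67.000°)
step 1: Δleader=(-4.000, 7.000, 20.000°), engaged; cmd=(-6.000, 6.000, 39.000°) → follower=(-26.000, -14.000, -28.000°)
step 2: Δleader=(-25.000, 18.000, 36.000°), engaged; cmd=(-48.000, 17.000, 71.000°) → follower=(-74.000, 3.000, 43.000°)
step 3: Δleader=(-25.000, 2.000, 31.000°), disengaged; cmd=(0,0,0) → follower holds at (-74.000, 3.000, 43.000°)
step 4: Δleader=(18.000, -22.000, 43.000°), disengaged; cmd=(0,0,0) → follower holds at (-74.000, 3.000, 43.000°)
step 5: Δleader=(10.000, -19.000, -6.000°), engaged; cmd=(22.000, -20.000, -13.000°) → follower=(-52.000, -17.000, 30.000°)
step 6: Δleader=(15.000, -19.000, 35.000°), engaged; cmd=(32.000, -20.000, 69.000°) → follower=(-20.000, -37.000, 99.000°)
step 7: Δleader=(-9.000, -19.000, -18.000°), engaged; cmd=(-16.000, -20.000, -37.000°) → follower=(-36.000, -57.000, 62.000°)

-20.000 -20.000 -67.000
-26.000 -14.000 -28.000
-74.000 3.000 43.000
-74.000 3.000 43.000
-74.000 3.000 43.000
-52.000 -17.000 30.000
-20.000 -37.000 99.000
-36.000 -57.000 62.000


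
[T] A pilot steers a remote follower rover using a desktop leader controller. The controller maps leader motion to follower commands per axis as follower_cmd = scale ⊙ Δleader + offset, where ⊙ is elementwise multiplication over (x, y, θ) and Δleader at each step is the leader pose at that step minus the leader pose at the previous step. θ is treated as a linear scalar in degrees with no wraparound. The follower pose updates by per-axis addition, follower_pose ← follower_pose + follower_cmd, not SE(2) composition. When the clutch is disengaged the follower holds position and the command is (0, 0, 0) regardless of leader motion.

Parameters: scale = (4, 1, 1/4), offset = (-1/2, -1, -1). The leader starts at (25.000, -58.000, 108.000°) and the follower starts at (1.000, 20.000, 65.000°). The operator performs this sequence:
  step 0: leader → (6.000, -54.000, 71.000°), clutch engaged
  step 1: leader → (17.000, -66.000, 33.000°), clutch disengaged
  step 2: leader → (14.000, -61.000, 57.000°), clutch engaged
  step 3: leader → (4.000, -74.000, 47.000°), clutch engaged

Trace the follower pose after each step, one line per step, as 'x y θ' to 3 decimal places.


-75.500 23.000 54.750
-75.500 23.000 54.750
-88.000 27.000 59.750
-128.500 13.000 56.250

step 0: Δleader=(-19.000, 4.000, -37.000°), engaged; cmd=(-76.500, 3.000, -10.250°) → follower=(-75.500, 23.000, 54.750°)
step 1: Δleader=(11.000, -12.000, -38.000°), disengaged; cmd=(0,0,0) → follower holds at (-75.500, 23.000, 54.750°)
step 2: Δleader=(-3.000, 5.000, 24.000°), engaged; cmd=(-12.500, 4.000, 5.000°) → follower=(-88.000, 27.000, 59.750°)
step 3: Δleader=(-10.000, -13.000, -10.000°), engaged; cmd=(-40.500, -14.000, -3.500°) → follower=(-128.500, 13.000, 56.250°)


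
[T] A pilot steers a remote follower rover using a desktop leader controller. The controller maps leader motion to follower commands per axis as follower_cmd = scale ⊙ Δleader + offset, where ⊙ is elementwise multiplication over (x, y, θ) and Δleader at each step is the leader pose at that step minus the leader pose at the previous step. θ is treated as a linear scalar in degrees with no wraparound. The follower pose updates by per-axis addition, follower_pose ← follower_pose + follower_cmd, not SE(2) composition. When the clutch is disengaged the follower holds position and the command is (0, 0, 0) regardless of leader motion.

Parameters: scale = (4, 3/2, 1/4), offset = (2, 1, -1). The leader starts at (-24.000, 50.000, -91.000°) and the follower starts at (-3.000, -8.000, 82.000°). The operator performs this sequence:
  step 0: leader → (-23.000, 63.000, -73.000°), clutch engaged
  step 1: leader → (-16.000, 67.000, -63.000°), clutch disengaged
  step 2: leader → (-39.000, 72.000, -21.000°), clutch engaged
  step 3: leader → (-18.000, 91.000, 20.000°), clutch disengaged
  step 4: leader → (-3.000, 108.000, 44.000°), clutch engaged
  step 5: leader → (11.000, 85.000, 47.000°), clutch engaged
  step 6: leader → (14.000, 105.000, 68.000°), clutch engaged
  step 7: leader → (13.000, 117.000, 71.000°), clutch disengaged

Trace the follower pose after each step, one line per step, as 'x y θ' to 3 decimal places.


step 0: Δleader=(1.000, 13.000, 18.000°), engaged; cmd=(6.000, 20.500, 3.500°) → follower=(3.000, 12.500, 85.500°)
step 1: Δleader=(7.000, 4.000, 10.000°), disengaged; cmd=(0,0,0) → follower holds at (3.000, 12.500, 85.500°)
step 2: Δleader=(-23.000, 5.000, 42.000°), engaged; cmd=(-90.000, 8.500, 9.500°) → follower=(-87.000, 21.000, 95.000°)
step 3: Δleader=(21.000, 19.000, 41.000°), disengaged; cmd=(0,0,0) → follower holds at (-87.000, 21.000, 95.000°)
step 4: Δleader=(15.000, 17.000, 24.000°), engaged; cmd=(62.000, 26.500, 5.000°) → follower=(-25.000, 47.500, 100.000°)
step 5: Δleader=(14.000, -23.000, 3.000°), engaged; cmd=(58.000, -33.500, -0.250°) → follower=(33.000, 14.000, 99.750°)
step 6: Δleader=(3.000, 20.000, 21.000°), engaged; cmd=(14.000, 31.000, 4.250°) → follower=(47.000, 45.000, 104.000°)
step 7: Δleader=(-1.000, 12.000, 3.000°), disengaged; cmd=(0,0,0) → follower holds at (47.000, 45.000, 104.000°)

3.000 12.500 85.500
3.000 12.500 85.500
-87.000 21.000 95.000
-87.000 21.000 95.000
-25.000 47.500 100.000
33.000 14.000 99.750
47.000 45.000 104.000
47.000 45.000 104.000


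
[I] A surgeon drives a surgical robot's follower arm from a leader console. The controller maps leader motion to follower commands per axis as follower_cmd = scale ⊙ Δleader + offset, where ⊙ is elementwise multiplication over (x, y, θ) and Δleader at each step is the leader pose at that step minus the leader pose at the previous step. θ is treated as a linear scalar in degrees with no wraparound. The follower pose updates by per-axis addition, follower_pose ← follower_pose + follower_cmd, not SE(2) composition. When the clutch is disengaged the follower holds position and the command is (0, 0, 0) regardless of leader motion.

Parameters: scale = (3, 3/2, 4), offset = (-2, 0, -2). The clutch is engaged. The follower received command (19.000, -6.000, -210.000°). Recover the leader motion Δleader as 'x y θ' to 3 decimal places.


axis x: (19.000 − -2) / (3) = 7.000
axis y: (-6.000 − 0) / (3/2) = -4.000
axis θ: (-210.000 − -2) / (4) = -52.000

7.000 -4.000 -52.000


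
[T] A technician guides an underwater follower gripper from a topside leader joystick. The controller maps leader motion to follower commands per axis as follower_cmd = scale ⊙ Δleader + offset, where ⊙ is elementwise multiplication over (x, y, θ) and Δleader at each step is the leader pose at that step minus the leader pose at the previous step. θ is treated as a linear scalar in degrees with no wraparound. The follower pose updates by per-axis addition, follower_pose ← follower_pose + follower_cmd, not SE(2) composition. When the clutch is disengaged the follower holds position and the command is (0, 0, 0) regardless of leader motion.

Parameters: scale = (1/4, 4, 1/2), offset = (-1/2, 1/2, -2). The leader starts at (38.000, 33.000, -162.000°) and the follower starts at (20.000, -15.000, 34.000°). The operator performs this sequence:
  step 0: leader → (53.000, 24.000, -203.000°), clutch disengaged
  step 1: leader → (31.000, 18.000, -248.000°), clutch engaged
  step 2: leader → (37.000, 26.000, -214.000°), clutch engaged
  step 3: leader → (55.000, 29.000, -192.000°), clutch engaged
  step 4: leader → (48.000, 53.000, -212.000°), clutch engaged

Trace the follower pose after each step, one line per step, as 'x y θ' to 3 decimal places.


20.000 -15.000 34.000
14.000 -38.500 9.500
15.000 -6.000 24.500
19.000 6.500 33.500
16.750 103.000 21.500

step 0: Δleader=(15.000, -9.000, -41.000°), disengaged; cmd=(0,0,0) → follower holds at (20.000, -15.000, 34.000°)
step 1: Δleader=(-22.000, -6.000, -45.000°), engaged; cmd=(-6.000, -23.500, -24.500°) → follower=(14.000, -38.500, 9.500°)
step 2: Δleader=(6.000, 8.000, 34.000°), engaged; cmd=(1.000, 32.500, 15.000°) → follower=(15.000, -6.000, 24.500°)
step 3: Δleader=(18.000, 3.000, 22.000°), engaged; cmd=(4.000, 12.500, 9.000°) → follower=(19.000, 6.500, 33.500°)
step 4: Δleader=(-7.000, 24.000, -20.000°), engaged; cmd=(-2.250, 96.500, -12.000°) → follower=(16.750, 103.000, 21.500°)


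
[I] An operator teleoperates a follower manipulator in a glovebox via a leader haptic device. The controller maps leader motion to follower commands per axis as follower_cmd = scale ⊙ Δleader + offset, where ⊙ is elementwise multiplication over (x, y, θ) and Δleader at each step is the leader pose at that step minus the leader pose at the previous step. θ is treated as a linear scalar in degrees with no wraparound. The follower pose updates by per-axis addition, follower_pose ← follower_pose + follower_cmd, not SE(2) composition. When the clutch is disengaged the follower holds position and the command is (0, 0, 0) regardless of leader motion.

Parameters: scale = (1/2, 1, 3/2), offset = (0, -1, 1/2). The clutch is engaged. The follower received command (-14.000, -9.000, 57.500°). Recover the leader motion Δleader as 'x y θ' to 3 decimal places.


axis x: (-14.000 − 0) / (1/2) = -28.000
axis y: (-9.000 − -1) / (1) = -8.000
axis θ: (57.500 − 1/2) / (3/2) = 38.000

-28.000 -8.000 38.000


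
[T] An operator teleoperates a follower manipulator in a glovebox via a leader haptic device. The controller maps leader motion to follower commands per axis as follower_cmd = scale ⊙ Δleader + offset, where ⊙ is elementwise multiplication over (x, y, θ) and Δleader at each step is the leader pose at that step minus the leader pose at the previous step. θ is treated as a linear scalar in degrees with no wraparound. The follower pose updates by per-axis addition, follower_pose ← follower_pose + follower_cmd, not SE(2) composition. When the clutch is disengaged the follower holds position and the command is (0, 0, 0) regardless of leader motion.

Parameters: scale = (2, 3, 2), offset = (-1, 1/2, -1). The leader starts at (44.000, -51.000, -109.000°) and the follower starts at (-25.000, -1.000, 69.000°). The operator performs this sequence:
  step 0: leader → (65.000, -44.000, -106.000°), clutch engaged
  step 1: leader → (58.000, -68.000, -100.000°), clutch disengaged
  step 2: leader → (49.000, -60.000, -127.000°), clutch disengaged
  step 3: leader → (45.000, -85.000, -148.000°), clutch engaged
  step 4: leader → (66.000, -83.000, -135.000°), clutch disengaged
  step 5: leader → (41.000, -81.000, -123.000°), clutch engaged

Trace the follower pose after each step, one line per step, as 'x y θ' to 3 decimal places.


step 0: Δleader=(21.000, 7.000, 3.000°), engaged; cmd=(41.000, 21.500, 5.000°) → follower=(16.000, 20.500, 74.000°)
step 1: Δleader=(-7.000, -24.000, 6.000°), disengaged; cmd=(0,0,0) → follower holds at (16.000, 20.500, 74.000°)
step 2: Δleader=(-9.000, 8.000, -27.000°), disengaged; cmd=(0,0,0) → follower holds at (16.000, 20.500, 74.000°)
step 3: Δleader=(-4.000, -25.000, -21.000°), engaged; cmd=(-9.000, -74.500, -43.000°) → follower=(7.000, -54.000, 31.000°)
step 4: Δleader=(21.000, 2.000, 13.000°), disengaged; cmd=(0,0,0) → follower holds at (7.000, -54.000, 31.000°)
step 5: Δleader=(-25.000, 2.000, 12.000°), engaged; cmd=(-51.000, 6.500, 23.000°) → follower=(-44.000, -47.500, 54.000°)

16.000 20.500 74.000
16.000 20.500 74.000
16.000 20.500 74.000
7.000 -54.000 31.000
7.000 -54.000 31.000
-44.000 -47.500 54.000


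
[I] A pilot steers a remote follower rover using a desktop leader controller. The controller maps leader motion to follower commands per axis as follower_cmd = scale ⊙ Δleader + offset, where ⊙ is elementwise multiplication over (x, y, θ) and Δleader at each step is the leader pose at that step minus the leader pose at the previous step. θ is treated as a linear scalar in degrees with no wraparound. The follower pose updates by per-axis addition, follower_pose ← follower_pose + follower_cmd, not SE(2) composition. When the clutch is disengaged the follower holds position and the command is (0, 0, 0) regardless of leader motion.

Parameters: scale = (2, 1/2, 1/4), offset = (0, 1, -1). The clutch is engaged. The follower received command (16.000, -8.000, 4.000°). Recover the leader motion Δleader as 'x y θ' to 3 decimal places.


8.000 -18.000 20.000

axis x: (16.000 − 0) / (2) = 8.000
axis y: (-8.000 − 1) / (1/2) = -18.000
axis θ: (4.000 − -1) / (1/4) = 20.000


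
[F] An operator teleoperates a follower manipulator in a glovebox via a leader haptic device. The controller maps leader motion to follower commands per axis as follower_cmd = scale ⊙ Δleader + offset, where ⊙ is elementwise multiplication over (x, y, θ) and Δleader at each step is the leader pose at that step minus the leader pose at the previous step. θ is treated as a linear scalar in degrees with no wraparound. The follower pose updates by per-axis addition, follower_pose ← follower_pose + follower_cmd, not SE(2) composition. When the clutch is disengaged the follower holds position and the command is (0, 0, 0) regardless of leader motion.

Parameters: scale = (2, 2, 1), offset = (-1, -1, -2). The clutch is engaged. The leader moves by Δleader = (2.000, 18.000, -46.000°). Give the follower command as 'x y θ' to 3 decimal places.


axis x: 2·2.000 + -1 = 3.000
axis y: 2·18.000 + -1 = 35.000
axis θ: 1·-46.000 + -2 = -48.000

3.000 35.000 -48.000


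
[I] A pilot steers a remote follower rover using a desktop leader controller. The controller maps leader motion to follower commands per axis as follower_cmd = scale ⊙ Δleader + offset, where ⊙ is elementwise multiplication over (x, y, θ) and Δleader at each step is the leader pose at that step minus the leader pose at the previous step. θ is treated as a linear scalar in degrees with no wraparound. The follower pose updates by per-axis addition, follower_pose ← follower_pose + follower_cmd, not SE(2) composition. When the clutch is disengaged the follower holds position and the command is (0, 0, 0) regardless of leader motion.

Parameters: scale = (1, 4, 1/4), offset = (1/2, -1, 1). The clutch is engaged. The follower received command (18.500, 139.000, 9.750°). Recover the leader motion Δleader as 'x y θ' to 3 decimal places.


axis x: (18.500 − 1/2) / (1) = 18.000
axis y: (139.000 − -1) / (4) = 35.000
axis θ: (9.750 − 1) / (1/4) = 35.000

18.000 35.000 35.000


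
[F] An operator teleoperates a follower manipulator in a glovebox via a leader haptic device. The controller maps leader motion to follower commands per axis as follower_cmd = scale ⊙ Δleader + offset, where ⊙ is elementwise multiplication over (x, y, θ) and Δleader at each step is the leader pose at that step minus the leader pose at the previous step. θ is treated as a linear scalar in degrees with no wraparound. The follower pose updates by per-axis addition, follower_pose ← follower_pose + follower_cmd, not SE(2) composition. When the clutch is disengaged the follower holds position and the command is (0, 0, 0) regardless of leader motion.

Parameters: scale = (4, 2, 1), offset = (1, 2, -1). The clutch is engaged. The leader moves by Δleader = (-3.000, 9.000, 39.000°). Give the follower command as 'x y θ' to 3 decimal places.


-11.000 20.000 38.000

axis x: 4·-3.000 + 1 = -11.000
axis y: 2·9.000 + 2 = 20.000
axis θ: 1·39.000 + -1 = 38.000


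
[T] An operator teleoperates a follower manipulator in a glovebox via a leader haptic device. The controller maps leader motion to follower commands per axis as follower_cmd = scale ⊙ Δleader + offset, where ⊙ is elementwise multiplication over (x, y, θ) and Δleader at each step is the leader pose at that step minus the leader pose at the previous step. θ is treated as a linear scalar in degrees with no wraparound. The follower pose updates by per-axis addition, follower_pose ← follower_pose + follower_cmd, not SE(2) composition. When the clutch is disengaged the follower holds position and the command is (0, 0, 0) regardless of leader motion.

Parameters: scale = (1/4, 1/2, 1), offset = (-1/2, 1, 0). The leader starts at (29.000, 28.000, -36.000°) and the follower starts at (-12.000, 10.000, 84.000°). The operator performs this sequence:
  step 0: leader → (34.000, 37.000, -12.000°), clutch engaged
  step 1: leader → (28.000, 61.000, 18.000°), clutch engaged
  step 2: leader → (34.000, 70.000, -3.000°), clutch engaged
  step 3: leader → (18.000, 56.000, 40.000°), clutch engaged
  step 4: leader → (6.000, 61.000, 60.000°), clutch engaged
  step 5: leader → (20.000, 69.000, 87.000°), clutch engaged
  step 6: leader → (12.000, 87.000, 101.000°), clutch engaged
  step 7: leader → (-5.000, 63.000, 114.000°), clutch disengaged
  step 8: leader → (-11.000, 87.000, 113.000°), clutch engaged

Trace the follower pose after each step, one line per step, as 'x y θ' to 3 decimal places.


-11.250 15.500 108.000
-13.250 28.500 138.000
-12.250 34.000 117.000
-16.750 28.000 160.000
-20.250 31.500 180.000
-17.250 36.500 207.000
-19.750 46.500 221.000
-19.750 46.500 221.000
-21.750 59.500 220.000

step 0: Δleader=(5.000, 9.000, 24.000°), engaged; cmd=(0.750, 5.500, 24.000°) → follower=(-11.250, 15.500, 108.000°)
step 1: Δleader=(-6.000, 24.000, 30.000°), engaged; cmd=(-2.000, 13.000, 30.000°) → follower=(-13.250, 28.500, 138.000°)
step 2: Δleader=(6.000, 9.000, -21.000°), engaged; cmd=(1.000, 5.500, -21.000°) → follower=(-12.250, 34.000, 117.000°)
step 3: Δleader=(-16.000, -14.000, 43.000°), engaged; cmd=(-4.500, -6.000, 43.000°) → follower=(-16.750, 28.000, 160.000°)
step 4: Δleader=(-12.000, 5.000, 20.000°), engaged; cmd=(-3.500, 3.500, 20.000°) → follower=(-20.250, 31.500, 180.000°)
step 5: Δleader=(14.000, 8.000, 27.000°), engaged; cmd=(3.000, 5.000, 27.000°) → follower=(-17.250, 36.500, 207.000°)
step 6: Δleader=(-8.000, 18.000, 14.000°), engaged; cmd=(-2.500, 10.000, 14.000°) → follower=(-19.750, 46.500, 221.000°)
step 7: Δleader=(-17.000, -24.000, 13.000°), disengaged; cmd=(0,0,0) → follower holds at (-19.750, 46.500, 221.000°)
step 8: Δleader=(-6.000, 24.000, -1.000°), engaged; cmd=(-2.000, 13.000, -1.000°) → follower=(-21.750, 59.500, 220.000°)


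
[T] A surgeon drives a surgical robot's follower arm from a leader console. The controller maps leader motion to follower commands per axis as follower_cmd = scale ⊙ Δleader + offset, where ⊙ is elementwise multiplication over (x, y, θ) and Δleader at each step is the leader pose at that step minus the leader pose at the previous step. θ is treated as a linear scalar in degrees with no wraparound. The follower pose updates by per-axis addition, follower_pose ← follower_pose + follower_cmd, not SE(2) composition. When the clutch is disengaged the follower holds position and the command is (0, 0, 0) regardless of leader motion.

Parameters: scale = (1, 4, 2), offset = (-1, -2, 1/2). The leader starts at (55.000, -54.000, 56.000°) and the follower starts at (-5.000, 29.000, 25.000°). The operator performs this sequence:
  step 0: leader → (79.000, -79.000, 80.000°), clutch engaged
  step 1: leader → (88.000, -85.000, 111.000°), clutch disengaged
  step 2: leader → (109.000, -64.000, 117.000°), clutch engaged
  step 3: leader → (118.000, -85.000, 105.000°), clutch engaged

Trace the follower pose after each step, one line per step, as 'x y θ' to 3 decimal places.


18.000 -73.000 73.500
18.000 -73.000 73.500
38.000 9.000 86.000
46.000 -77.000 62.500

step 0: Δleader=(24.000, -25.000, 24.000°), engaged; cmd=(23.000, -102.000, 48.500°) → follower=(18.000, -73.000, 73.500°)
step 1: Δleader=(9.000, -6.000, 31.000°), disengaged; cmd=(0,0,0) → follower holds at (18.000, -73.000, 73.500°)
step 2: Δleader=(21.000, 21.000, 6.000°), engaged; cmd=(20.000, 82.000, 12.500°) → follower=(38.000, 9.000, 86.000°)
step 3: Δleader=(9.000, -21.000, -12.000°), engaged; cmd=(8.000, -86.000, -23.500°) → follower=(46.000, -77.000, 62.500°)


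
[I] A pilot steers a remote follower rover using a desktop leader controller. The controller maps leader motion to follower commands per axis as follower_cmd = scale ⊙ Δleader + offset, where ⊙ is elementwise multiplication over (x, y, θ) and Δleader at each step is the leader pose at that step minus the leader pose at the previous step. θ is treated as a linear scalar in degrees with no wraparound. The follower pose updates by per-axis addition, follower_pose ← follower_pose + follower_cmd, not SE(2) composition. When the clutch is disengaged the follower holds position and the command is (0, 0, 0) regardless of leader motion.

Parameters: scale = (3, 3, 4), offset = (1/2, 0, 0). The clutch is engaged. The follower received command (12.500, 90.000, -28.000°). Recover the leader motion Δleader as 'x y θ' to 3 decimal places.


4.000 30.000 -7.000

axis x: (12.500 − 1/2) / (3) = 4.000
axis y: (90.000 − 0) / (3) = 30.000
axis θ: (-28.000 − 0) / (4) = -7.000


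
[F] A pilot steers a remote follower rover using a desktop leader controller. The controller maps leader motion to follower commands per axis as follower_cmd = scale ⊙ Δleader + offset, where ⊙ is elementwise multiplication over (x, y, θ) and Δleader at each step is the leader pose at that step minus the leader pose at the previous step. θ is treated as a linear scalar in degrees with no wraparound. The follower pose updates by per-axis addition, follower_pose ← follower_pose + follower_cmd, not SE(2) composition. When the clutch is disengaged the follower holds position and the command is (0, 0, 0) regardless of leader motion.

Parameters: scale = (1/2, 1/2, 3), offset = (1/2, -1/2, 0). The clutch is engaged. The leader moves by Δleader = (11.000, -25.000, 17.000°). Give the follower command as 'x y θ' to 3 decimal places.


6.000 -13.000 51.000

axis x: 1/2·11.000 + 1/2 = 6.000
axis y: 1/2·-25.000 + -1/2 = -13.000
axis θ: 3·17.000 + 0 = 51.000


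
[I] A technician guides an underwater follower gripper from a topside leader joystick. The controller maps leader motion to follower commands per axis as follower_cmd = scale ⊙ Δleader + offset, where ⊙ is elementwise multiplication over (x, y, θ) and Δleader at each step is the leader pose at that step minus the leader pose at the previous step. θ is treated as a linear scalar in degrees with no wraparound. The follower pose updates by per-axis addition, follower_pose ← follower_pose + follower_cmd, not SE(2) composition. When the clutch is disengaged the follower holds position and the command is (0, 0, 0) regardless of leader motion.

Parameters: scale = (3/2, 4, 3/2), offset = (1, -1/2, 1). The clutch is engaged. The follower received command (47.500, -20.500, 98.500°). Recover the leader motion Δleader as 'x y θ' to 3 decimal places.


31.000 -5.000 65.000

axis x: (47.500 − 1) / (3/2) = 31.000
axis y: (-20.500 − -1/2) / (4) = -5.000
axis θ: (98.500 − 1) / (3/2) = 65.000


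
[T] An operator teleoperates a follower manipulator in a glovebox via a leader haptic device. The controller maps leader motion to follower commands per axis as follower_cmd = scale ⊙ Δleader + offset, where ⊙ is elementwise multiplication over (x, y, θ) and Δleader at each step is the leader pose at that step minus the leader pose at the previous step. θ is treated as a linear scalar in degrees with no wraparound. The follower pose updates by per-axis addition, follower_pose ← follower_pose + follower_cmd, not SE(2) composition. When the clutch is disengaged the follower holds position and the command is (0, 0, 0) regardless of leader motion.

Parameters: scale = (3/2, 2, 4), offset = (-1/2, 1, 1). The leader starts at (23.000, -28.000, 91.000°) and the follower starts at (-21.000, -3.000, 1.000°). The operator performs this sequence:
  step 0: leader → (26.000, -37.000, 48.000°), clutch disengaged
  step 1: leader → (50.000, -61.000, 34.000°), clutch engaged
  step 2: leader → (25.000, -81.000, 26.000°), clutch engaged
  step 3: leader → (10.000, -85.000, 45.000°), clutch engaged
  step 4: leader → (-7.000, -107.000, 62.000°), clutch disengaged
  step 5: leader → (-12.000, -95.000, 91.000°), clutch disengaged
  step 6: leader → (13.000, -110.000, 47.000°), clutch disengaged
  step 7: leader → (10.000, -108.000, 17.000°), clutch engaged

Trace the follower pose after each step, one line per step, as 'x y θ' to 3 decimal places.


step 0: Δleader=(3.000, -9.000, -43.000°), disengaged; cmd=(0,0,0) → follower holds at (-21.000, -3.000, 1.000°)
step 1: Δleader=(24.000, -24.000, -14.000°), engaged; cmd=(35.500, -47.000, -55.000°) → follower=(14.500, -50.000, -54.000°)
step 2: Δleader=(-25.000, -20.000, -8.000°), engaged; cmd=(-38.000, -39.000, -31.000°) → follower=(-23.500, -89.000, -85.000°)
step 3: Δleader=(-15.000, -4.000, 19.000°), engaged; cmd=(-23.000, -7.000, 77.000°) → follower=(-46.500, -96.000, -8.000°)
step 4: Δleader=(-17.000, -22.000, 17.000°), disengaged; cmd=(0,0,0) → follower holds at (-46.500, -96.000, -8.000°)
step 5: Δleader=(-5.000, 12.000, 29.000°), disengaged; cmd=(0,0,0) → follower holds at (-46.500, -96.000, -8.000°)
step 6: Δleader=(25.000, -15.000, -44.000°), disengaged; cmd=(0,0,0) → follower holds at (-46.500, -96.000, -8.000°)
step 7: Δleader=(-3.000, 2.000, -30.000°), engaged; cmd=(-5.000, 5.000, -119.000°) → follower=(-51.500, -91.000, -127.000°)

-21.000 -3.000 1.000
14.500 -50.000 -54.000
-23.500 -89.000 -85.000
-46.500 -96.000 -8.000
-46.500 -96.000 -8.000
-46.500 -96.000 -8.000
-46.500 -96.000 -8.000
-51.500 -91.000 -127.000


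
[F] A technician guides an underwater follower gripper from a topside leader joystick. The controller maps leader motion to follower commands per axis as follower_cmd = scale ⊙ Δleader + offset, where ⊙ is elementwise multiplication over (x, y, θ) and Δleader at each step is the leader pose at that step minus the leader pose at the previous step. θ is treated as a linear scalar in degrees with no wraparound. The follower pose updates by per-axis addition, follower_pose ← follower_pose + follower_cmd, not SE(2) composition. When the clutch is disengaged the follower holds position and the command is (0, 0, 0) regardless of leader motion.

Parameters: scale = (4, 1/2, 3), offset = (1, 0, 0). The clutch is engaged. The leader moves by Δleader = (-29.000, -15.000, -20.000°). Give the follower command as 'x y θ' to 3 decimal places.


axis x: 4·-29.000 + 1 = -115.000
axis y: 1/2·-15.000 + 0 = -7.500
axis θ: 3·-20.000 + 0 = -60.000

-115.000 -7.500 -60.000


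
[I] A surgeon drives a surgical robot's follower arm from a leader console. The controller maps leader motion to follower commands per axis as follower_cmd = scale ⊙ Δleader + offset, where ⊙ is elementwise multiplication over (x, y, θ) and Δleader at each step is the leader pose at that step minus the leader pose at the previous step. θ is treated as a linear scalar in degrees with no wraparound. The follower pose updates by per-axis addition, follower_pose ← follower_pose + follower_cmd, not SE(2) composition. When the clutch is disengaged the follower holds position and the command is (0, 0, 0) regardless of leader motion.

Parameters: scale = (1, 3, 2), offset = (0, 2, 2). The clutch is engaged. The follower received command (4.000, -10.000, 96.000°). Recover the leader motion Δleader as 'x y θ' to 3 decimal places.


4.000 -4.000 47.000

axis x: (4.000 − 0) / (1) = 4.000
axis y: (-10.000 − 2) / (3) = -4.000
axis θ: (96.000 − 2) / (2) = 47.000


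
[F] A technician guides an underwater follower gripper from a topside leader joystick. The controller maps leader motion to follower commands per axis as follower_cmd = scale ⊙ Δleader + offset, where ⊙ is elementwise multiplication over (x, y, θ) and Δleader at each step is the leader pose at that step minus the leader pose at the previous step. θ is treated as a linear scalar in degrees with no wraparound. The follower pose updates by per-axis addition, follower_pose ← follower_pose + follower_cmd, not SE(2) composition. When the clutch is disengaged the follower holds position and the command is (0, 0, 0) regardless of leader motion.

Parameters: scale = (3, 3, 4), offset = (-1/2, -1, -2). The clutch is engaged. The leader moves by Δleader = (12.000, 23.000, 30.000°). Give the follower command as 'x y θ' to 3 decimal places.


axis x: 3·12.000 + -1/2 = 35.500
axis y: 3·23.000 + -1 = 68.000
axis θ: 4·30.000 + -2 = 118.000

35.500 68.000 118.000


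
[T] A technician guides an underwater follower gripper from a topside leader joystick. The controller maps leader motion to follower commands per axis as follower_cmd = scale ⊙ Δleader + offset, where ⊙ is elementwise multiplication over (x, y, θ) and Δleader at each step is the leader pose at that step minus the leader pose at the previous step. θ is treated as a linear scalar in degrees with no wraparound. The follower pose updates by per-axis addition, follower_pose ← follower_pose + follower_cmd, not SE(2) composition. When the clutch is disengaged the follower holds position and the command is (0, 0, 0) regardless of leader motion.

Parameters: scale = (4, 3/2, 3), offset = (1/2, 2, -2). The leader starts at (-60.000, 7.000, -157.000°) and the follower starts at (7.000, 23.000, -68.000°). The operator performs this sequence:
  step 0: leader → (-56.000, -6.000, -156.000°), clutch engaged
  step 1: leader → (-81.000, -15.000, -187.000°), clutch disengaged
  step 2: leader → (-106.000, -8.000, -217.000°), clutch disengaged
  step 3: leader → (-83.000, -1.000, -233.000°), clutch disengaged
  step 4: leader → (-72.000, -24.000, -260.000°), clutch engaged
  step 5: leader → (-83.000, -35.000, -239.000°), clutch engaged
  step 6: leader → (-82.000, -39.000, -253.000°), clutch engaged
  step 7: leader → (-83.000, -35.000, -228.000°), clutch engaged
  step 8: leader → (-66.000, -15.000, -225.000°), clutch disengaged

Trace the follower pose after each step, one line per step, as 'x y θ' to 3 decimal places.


step 0: Δleader=(4.000, -13.000, 1.000°), engaged; cmd=(16.500, -17.500, 1.000°) → follower=(23.500, 5.500, -67.000°)
step 1: Δleader=(-25.000, -9.000, -31.000°), disengaged; cmd=(0,0,0) → follower holds at (23.500, 5.500, -67.000°)
step 2: Δleader=(-25.000, 7.000, -30.000°), disengaged; cmd=(0,0,0) → follower holds at (23.500, 5.500, -67.000°)
step 3: Δleader=(23.000, 7.000, -16.000°), disengaged; cmd=(0,0,0) → follower holds at (23.500, 5.500, -67.000°)
step 4: Δleader=(11.000, -23.000, -27.000°), engaged; cmd=(44.500, -32.500, -83.000°) → follower=(68.000, -27.000, -150.000°)
step 5: Δleader=(-11.000, -11.000, 21.000°), engaged; cmd=(-43.500, -14.500, 61.000°) → follower=(24.500, -41.500, -89.000°)
step 6: Δleader=(1.000, -4.000, -14.000°), engaged; cmd=(4.500, -4.000, -44.000°) → follower=(29.000, -45.500, -133.000°)
step 7: Δleader=(-1.000, 4.000, 25.000°), engaged; cmd=(-3.500, 8.000, 73.000°) → follower=(25.500, -37.500, -60.000°)
step 8: Δleader=(17.000, 20.000, 3.000°), disengaged; cmd=(0,0,0) → follower holds at (25.500, -37.500, -60.000°)

23.500 5.500 -67.000
23.500 5.500 -67.000
23.500 5.500 -67.000
23.500 5.500 -67.000
68.000 -27.000 -150.000
24.500 -41.500 -89.000
29.000 -45.500 -133.000
25.500 -37.500 -60.000
25.500 -37.500 -60.000
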